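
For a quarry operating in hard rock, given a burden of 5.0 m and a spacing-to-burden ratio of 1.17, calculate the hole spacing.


5.85 m

Spacing = burden * ratio
= 5.0 * 1.17
= 5.85 m


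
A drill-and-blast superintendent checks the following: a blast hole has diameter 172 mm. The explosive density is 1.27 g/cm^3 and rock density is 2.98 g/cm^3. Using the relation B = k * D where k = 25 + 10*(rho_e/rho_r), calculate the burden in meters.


5.033 m

First, compute k:
rho_e / rho_r = 1.27 / 2.98 = 0.4261744966
k = 25 + 10 * 0.4261744966 = 29.26174497
Then, compute burden:
B = k * D / 1000 = 29.26174497 * 172 / 1000
= 5033.020134 / 1000
= 5.033 m


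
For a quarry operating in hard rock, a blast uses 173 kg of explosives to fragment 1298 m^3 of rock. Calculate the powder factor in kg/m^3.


Powder factor = explosive mass / rock volume
= 173 / 1298
= 0.1333 kg/m^3

0.1333 kg/m^3


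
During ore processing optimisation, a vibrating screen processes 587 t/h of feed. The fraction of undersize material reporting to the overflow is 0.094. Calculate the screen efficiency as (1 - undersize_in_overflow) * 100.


90.6%

Screen efficiency = (1 - fraction of undersize in overflow) * 100
= (1 - 0.094) * 100
= 0.906 * 100
= 90.6%


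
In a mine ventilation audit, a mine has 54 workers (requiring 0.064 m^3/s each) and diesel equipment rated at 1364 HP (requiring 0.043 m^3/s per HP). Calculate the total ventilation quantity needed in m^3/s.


62.108 m^3/s

Airflow for workers:
Q_people = 54 * 0.064 = 3.456 m^3/s
Airflow for diesel equipment:
Q_diesel = 1364 * 0.043 = 58.652 m^3/s
Total ventilation:
Q_total = 3.456 + 58.652
= 62.108 m^3/s


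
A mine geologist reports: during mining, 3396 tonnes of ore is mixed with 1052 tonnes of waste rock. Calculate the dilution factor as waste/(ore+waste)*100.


23.6511%

Total material = ore + waste
= 3396 + 1052 = 4448 tonnes
Dilution = waste / total * 100
= 1052 / 4448 * 100
= 0.2365107914 * 100
= 23.6511%


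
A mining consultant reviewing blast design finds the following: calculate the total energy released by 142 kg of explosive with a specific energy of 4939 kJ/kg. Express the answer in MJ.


Energy = mass * specific_energy / 1000
= 142 * 4939 / 1000
= 701338 / 1000
= 701.338 MJ

701.338 MJ


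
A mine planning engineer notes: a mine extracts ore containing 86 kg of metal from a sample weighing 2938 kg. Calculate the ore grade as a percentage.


Ore grade = (metal mass / ore mass) * 100
= (86 / 2938) * 100
= 0.02927161334 * 100
= 2.9272%

2.9272%


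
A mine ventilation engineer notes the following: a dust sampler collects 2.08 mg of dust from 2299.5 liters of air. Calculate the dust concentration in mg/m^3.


0.9045 mg/m^3

Convert liters to m^3: 1 m^3 = 1000 L
Concentration = mass / volume * 1000
= 2.08 / 2299.5 * 1000
= 0.0009045444662 * 1000
= 0.9045 mg/m^3


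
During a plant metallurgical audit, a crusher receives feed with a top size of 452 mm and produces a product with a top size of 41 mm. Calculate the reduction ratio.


11.0244

Reduction ratio = feed size / product size
= 452 / 41
= 11.0244


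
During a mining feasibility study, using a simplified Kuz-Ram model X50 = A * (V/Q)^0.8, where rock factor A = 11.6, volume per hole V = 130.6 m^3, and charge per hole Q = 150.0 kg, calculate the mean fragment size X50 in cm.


Compute V/Q:
V/Q = 130.6 / 150.0 = 0.8706666667
Raise to the power 0.8:
(V/Q)^0.8 = 0.8706666667^0.8 = 0.8951205636
Multiply by A:
X50 = 11.6 * 0.8951205636
= 10.3834 cm

10.3834 cm


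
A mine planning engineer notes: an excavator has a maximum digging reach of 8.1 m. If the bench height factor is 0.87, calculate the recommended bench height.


Bench height = reach * factor
= 8.1 * 0.87
= 7.047 m

7.047 m


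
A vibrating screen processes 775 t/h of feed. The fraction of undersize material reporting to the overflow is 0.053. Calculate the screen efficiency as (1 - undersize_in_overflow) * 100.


Screen efficiency = (1 - fraction of undersize in overflow) * 100
= (1 - 0.053) * 100
= 0.947 * 100
= 94.7%

94.7%


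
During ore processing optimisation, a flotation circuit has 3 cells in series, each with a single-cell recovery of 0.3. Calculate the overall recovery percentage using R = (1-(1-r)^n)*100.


65.7%

Complement of single-cell recovery:
1 - r = 1 - 0.3 = 0.7
Raise to power n:
(1 - r)^3 = 0.7^3 = 0.343
Overall recovery:
R = (1 - 0.343) * 100
= 65.7%


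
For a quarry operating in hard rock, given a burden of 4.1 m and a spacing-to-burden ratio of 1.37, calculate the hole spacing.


Spacing = burden * ratio
= 4.1 * 1.37
= 5.617 m

5.617 m


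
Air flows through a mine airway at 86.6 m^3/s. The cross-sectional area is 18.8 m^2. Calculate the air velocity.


4.6064 m/s

Velocity = flow rate / cross-sectional area
= 86.6 / 18.8
= 4.6064 m/s


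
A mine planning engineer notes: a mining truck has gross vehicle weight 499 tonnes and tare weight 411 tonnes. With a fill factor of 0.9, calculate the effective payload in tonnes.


79.2 tonnes

Maximum payload = gross - tare
= 499 - 411 = 88 tonnes
Effective payload = max payload * fill factor
= 88 * 0.9
= 79.2 tonnes


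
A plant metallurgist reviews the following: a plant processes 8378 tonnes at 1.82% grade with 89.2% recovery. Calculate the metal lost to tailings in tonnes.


16.4678 tonnes

Total metal in feed:
= 8378 * 1.82 / 100 = 152.4796 tonnes
Metal recovered:
= 152.4796 * 89.2 / 100 = 136.0118032 tonnes
Metal lost to tailings:
= 152.4796 - 136.0118032
= 16.4678 tonnes


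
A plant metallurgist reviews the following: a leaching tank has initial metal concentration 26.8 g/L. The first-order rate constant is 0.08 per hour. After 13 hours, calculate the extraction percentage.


64.6545%

Compute the exponent:
-k * t = -0.08 * 13 = -1.04
Remaining concentration:
C = 26.8 * exp(-1.04)
= 26.8 * 0.353454682
= 9.472585476 g/L
Extracted = 26.8 - 9.472585476 = 17.32741452 g/L
Extraction % = 17.32741452 / 26.8 * 100
= 64.6545%


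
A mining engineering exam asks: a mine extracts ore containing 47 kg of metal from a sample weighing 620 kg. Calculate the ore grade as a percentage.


7.5806%

Ore grade = (metal mass / ore mass) * 100
= (47 / 620) * 100
= 0.07580645161 * 100
= 7.5806%


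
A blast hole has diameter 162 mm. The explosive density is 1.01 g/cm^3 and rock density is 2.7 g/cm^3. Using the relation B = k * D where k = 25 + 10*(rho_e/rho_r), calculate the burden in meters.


4.656 m

First, compute k:
rho_e / rho_r = 1.01 / 2.7 = 0.3740740741
k = 25 + 10 * 0.3740740741 = 28.74074074
Then, compute burden:
B = k * D / 1000 = 28.74074074 * 162 / 1000
= 4656 / 1000
= 4.656 m


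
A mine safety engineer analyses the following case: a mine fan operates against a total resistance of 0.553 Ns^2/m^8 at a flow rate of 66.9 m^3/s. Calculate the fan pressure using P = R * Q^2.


2475.0123 Pa

Compute Q^2:
Q^2 = 66.9^2 = 4475.61
Compute pressure:
P = R * Q^2 = 0.553 * 4475.61
= 2475.0123 Pa


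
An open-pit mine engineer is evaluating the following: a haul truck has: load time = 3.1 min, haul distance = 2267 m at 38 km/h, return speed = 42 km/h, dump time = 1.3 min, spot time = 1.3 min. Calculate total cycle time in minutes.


12.518 min

Convert haul speed to m/min: 38 * 1000/60 = 633.3333333 m/min
Haul time = 2267 / 633.3333333 = 3.579473684 min
Convert return speed to m/min: 42 * 1000/60 = 700 m/min
Return time = 2267 / 700 = 3.238571429 min
Total cycle time:
= 3.1 + 3.579473684 + 1.3 + 3.238571429 + 1.3
= 12.518 min


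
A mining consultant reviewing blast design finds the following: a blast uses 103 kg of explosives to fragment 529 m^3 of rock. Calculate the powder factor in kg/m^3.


Powder factor = explosive mass / rock volume
= 103 / 529
= 0.1947 kg/m^3

0.1947 kg/m^3


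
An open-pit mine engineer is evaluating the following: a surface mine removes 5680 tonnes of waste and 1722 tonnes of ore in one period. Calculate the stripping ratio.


3.2985

Stripping ratio = waste tonnage / ore tonnage
= 5680 / 1722
= 3.2985


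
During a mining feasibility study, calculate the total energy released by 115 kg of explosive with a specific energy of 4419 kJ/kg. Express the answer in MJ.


508.185 MJ

Energy = mass * specific_energy / 1000
= 115 * 4419 / 1000
= 508185 / 1000
= 508.185 MJ


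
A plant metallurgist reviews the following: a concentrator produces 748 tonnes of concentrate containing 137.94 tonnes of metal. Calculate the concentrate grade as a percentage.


18.4412%

Grade = (metal in concentrate / concentrate mass) * 100
= (137.94 / 748) * 100
= 0.1844117647 * 100
= 18.4412%


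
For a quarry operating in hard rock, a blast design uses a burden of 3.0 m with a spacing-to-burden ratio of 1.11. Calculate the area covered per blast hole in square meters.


First, find the spacing:
Spacing = burden * ratio = 3.0 * 1.11
= 3.33 m
Then, calculate the area:
Area = burden * spacing = 3.0 * 3.33
= 9.99 m^2

9.99 m^2


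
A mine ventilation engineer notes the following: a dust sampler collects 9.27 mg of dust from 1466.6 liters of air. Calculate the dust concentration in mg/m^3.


Convert liters to m^3: 1 m^3 = 1000 L
Concentration = mass / volume * 1000
= 9.27 / 1466.6 * 1000
= 0.006320741852 * 1000
= 6.3207 mg/m^3

6.3207 mg/m^3


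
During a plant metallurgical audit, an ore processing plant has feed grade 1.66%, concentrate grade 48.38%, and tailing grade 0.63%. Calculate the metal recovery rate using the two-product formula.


Using the two-product formula:
R = 100 * c * (f - t) / (f * (c - t))
Numerator = 100 * 48.38 * (1.66 - 0.63)
= 100 * 48.38 * 1.03
= 4983.14
Denominator = 1.66 * (48.38 - 0.63)
= 1.66 * 47.75
= 79.265
R = 4983.14 / 79.265
= 62.8668%

62.8668%


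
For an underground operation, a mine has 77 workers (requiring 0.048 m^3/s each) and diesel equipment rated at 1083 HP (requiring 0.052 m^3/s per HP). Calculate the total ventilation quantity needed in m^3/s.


60.012 m^3/s

Airflow for workers:
Q_people = 77 * 0.048 = 3.696 m^3/s
Airflow for diesel equipment:
Q_diesel = 1083 * 0.052 = 56.316 m^3/s
Total ventilation:
Q_total = 3.696 + 56.316
= 60.012 m^3/s


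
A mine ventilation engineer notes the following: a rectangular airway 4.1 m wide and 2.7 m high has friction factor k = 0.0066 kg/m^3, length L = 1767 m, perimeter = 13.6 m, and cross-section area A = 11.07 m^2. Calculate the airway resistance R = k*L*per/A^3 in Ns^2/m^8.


0.1169 Ns^2/m^8

Compute the numerator:
k * L * per = 0.0066 * 1767 * 13.6
= 158.60592
Compute the denominator:
A^3 = 11.07^3 = 1356.572043
Resistance:
R = 158.60592 / 1356.572043
= 0.1169 Ns^2/m^8


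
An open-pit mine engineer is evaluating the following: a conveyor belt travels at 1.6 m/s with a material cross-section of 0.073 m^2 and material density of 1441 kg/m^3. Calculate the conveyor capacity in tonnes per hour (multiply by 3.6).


Volumetric flow = speed * area
= 1.6 * 0.073 = 0.1168 m^3/s
Mass flow = volumetric * density
= 0.1168 * 1441 = 168.3088 kg/s
Convert to t/h: multiply by 3.6
Capacity = 168.3088 * 3.6
= 605.9117 t/h

605.9117 t/h


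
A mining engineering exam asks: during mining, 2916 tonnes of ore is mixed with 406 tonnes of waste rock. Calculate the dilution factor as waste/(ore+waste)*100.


12.2216%

Total material = ore + waste
= 2916 + 406 = 3322 tonnes
Dilution = waste / total * 100
= 406 / 3322 * 100
= 0.1222155328 * 100
= 12.2216%


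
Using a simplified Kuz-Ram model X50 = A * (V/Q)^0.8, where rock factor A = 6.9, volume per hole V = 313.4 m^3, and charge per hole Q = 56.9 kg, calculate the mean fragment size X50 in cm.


Compute V/Q:
V/Q = 313.4 / 56.9 = 5.507908612
Raise to the power 0.8:
(V/Q)^0.8 = 5.507908612^0.8 = 3.915519405
Multiply by A:
X50 = 6.9 * 3.915519405
= 27.0171 cm

27.0171 cm


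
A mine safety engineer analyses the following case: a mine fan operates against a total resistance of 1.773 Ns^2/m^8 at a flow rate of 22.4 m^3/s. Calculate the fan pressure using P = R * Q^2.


889.6205 Pa

Compute Q^2:
Q^2 = 22.4^2 = 501.76
Compute pressure:
P = R * Q^2 = 1.773 * 501.76
= 889.6205 Pa


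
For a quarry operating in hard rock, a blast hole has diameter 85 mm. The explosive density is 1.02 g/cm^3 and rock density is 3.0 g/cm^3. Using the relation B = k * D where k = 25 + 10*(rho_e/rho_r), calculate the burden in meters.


2.414 m

First, compute k:
rho_e / rho_r = 1.02 / 3.0 = 0.34
k = 25 + 10 * 0.34 = 28.4
Then, compute burden:
B = k * D / 1000 = 28.4 * 85 / 1000
= 2414 / 1000
= 2.414 m


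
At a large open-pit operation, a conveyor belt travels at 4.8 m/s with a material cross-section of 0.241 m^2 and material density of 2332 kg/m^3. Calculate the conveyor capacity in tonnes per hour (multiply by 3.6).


9711.5674 t/h

Volumetric flow = speed * area
= 4.8 * 0.241 = 1.1568 m^3/s
Mass flow = volumetric * density
= 1.1568 * 2332 = 2697.6576 kg/s
Convert to t/h: multiply by 3.6
Capacity = 2697.6576 * 3.6
= 9711.5674 t/h


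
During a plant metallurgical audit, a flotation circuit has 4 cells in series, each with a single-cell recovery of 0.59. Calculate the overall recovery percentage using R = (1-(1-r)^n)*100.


97.1742%

Complement of single-cell recovery:
1 - r = 1 - 0.59 = 0.41
Raise to power n:
(1 - r)^4 = 0.41^4 = 0.02825761
Overall recovery:
R = (1 - 0.02825761) * 100
= 97.1742%


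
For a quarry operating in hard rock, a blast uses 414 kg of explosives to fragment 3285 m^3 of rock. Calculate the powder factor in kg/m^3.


0.126 kg/m^3

Powder factor = explosive mass / rock volume
= 414 / 3285
= 0.126 kg/m^3


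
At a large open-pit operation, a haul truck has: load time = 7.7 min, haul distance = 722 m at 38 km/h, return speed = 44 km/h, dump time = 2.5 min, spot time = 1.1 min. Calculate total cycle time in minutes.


Convert haul speed to m/min: 38 * 1000/60 = 633.3333333 m/min
Haul time = 722 / 633.3333333 = 1.14 min
Convert return speed to m/min: 44 * 1000/60 = 733.3333333 m/min
Return time = 722 / 733.3333333 = 0.9845454545 min
Total cycle time:
= 7.7 + 1.14 + 2.5 + 0.9845454545 + 1.1
= 13.4245 min

13.4245 min


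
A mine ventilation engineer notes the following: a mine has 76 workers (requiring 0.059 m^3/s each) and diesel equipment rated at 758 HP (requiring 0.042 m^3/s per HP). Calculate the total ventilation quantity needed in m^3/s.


36.32 m^3/s

Airflow for workers:
Q_people = 76 * 0.059 = 4.484 m^3/s
Airflow for diesel equipment:
Q_diesel = 758 * 0.042 = 31.836 m^3/s
Total ventilation:
Q_total = 4.484 + 31.836
= 36.32 m^3/s


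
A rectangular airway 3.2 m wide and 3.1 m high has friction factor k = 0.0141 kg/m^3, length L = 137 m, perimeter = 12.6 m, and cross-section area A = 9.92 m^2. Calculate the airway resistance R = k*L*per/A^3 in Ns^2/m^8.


Compute the numerator:
k * L * per = 0.0141 * 137 * 12.6
= 24.33942
Compute the denominator:
A^3 = 9.92^3 = 976.191488
Resistance:
R = 24.33942 / 976.191488
= 0.0249 Ns^2/m^8

0.0249 Ns^2/m^8


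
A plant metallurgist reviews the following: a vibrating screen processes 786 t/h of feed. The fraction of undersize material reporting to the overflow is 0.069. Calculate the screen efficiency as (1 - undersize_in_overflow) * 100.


Screen efficiency = (1 - fraction of undersize in overflow) * 100
= (1 - 0.069) * 100
= 0.931 * 100
= 93.1%

93.1%


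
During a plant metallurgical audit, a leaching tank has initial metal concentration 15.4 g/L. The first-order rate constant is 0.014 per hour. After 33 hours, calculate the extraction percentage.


36.9978%

Compute the exponent:
-k * t = -0.014 * 33 = -0.462
Remaining concentration:
C = 15.4 * exp(-0.462)
= 15.4 * 0.6300223399
= 9.702344035 g/L
Extracted = 15.4 - 9.702344035 = 5.697655965 g/L
Extraction % = 5.697655965 / 15.4 * 100
= 36.9978%


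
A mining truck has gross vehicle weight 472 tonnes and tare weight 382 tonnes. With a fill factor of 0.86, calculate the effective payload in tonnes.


Maximum payload = gross - tare
= 472 - 382 = 90 tonnes
Effective payload = max payload * fill factor
= 90 * 0.86
= 77.4 tonnes

77.4 tonnes


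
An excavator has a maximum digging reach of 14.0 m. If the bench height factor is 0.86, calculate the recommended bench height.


12.04 m

Bench height = reach * factor
= 14.0 * 0.86
= 12.04 m


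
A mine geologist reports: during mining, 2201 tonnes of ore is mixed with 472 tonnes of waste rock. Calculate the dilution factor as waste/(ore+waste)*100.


17.6581%

Total material = ore + waste
= 2201 + 472 = 2673 tonnes
Dilution = waste / total * 100
= 472 / 2673 * 100
= 0.176580621 * 100
= 17.6581%


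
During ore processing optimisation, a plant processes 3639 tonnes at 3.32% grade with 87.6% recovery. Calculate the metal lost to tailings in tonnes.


14.981 tonnes

Total metal in feed:
= 3639 * 3.32 / 100 = 120.8148 tonnes
Metal recovered:
= 120.8148 * 87.6 / 100 = 105.8337648 tonnes
Metal lost to tailings:
= 120.8148 - 105.8337648
= 14.981 tonnes


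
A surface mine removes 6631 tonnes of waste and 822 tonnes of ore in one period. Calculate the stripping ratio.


Stripping ratio = waste tonnage / ore tonnage
= 6631 / 822
= 8.0669

8.0669


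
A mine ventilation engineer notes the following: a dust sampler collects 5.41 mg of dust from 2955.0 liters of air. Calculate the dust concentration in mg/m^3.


1.8308 mg/m^3

Convert liters to m^3: 1 m^3 = 1000 L
Concentration = mass / volume * 1000
= 5.41 / 2955.0 * 1000
= 0.001830795262 * 1000
= 1.8308 mg/m^3


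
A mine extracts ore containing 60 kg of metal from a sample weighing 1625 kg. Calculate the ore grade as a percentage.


3.6923%

Ore grade = (metal mass / ore mass) * 100
= (60 / 1625) * 100
= 0.03692307692 * 100
= 3.6923%


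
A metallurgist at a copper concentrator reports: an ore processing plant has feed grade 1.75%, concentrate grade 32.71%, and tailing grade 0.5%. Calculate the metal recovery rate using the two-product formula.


72.5374%

Using the two-product formula:
R = 100 * c * (f - t) / (f * (c - t))
Numerator = 100 * 32.71 * (1.75 - 0.5)
= 100 * 32.71 * 1.25
= 4088.75
Denominator = 1.75 * (32.71 - 0.5)
= 1.75 * 32.21
= 56.3675
R = 4088.75 / 56.3675
= 72.5374%


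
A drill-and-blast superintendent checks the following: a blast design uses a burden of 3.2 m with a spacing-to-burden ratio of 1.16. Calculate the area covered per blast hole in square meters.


First, find the spacing:
Spacing = burden * ratio = 3.2 * 1.16
= 3.712 m
Then, calculate the area:
Area = burden * spacing = 3.2 * 3.712
= 11.8784 m^2

11.8784 m^2


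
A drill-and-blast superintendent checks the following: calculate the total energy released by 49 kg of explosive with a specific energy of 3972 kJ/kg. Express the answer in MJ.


Energy = mass * specific_energy / 1000
= 49 * 3972 / 1000
= 194628 / 1000
= 194.628 MJ

194.628 MJ


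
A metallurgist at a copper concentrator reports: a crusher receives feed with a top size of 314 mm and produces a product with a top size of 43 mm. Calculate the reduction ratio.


Reduction ratio = feed size / product size
= 314 / 43
= 7.3023

7.3023


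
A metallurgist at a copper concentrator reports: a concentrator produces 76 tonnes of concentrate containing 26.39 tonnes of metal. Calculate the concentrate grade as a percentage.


Grade = (metal in concentrate / concentrate mass) * 100
= (26.39 / 76) * 100
= 0.3472368421 * 100
= 34.7237%

34.7237%


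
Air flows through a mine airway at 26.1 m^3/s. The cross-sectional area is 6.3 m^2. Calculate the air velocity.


Velocity = flow rate / cross-sectional area
= 26.1 / 6.3
= 4.1429 m/s

4.1429 m/s


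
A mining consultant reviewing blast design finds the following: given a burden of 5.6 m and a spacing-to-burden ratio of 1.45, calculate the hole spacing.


Spacing = burden * ratio
= 5.6 * 1.45
= 8.12 m

8.12 m


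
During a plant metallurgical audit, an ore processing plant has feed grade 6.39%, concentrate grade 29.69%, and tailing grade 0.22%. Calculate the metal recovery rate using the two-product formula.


Using the two-product formula:
R = 100 * c * (f - t) / (f * (c - t))
Numerator = 100 * 29.69 * (6.39 - 0.22)
= 100 * 29.69 * 6.17
= 18318.73
Denominator = 6.39 * (29.69 - 0.22)
= 6.39 * 29.47
= 188.3133
R = 18318.73 / 188.3133
= 97.2779%

97.2779%


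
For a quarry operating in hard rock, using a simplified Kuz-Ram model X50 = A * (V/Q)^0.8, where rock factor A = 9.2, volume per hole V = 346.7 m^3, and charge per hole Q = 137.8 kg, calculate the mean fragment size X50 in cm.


Compute V/Q:
V/Q = 346.7 / 137.8 = 2.515965167
Raise to the power 0.8:
(V/Q)^0.8 = 2.515965167^0.8 = 2.092009726
Multiply by A:
X50 = 9.2 * 2.092009726
= 19.2465 cm

19.2465 cm


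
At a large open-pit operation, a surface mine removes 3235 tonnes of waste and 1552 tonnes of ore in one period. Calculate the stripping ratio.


2.0844

Stripping ratio = waste tonnage / ore tonnage
= 3235 / 1552
= 2.0844


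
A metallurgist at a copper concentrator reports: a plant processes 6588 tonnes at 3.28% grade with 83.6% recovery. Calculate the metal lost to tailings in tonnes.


Total metal in feed:
= 6588 * 3.28 / 100 = 216.0864 tonnes
Metal recovered:
= 216.0864 * 83.6 / 100 = 180.6482304 tonnes
Metal lost to tailings:
= 216.0864 - 180.6482304
= 35.4382 tonnes

35.4382 tonnes


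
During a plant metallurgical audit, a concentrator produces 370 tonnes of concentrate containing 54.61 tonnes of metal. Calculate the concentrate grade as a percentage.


14.7595%

Grade = (metal in concentrate / concentrate mass) * 100
= (54.61 / 370) * 100
= 0.1475945946 * 100
= 14.7595%


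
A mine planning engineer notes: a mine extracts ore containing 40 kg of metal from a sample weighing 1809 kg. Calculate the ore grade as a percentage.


2.2112%

Ore grade = (metal mass / ore mass) * 100
= (40 / 1809) * 100
= 0.0221116639 * 100
= 2.2112%


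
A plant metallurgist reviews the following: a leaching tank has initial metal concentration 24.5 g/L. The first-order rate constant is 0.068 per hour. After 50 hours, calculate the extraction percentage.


96.6627%

Compute the exponent:
-k * t = -0.068 * 50 = -3.4
Remaining concentration:
C = 24.5 * exp(-3.4)
= 24.5 * 0.03337326996
= 0.817645114 g/L
Extracted = 24.5 - 0.817645114 = 23.68235489 g/L
Extraction % = 23.68235489 / 24.5 * 100
= 96.6627%


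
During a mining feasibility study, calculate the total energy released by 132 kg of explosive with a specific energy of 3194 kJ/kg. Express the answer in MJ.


Energy = mass * specific_energy / 1000
= 132 * 3194 / 1000
= 421608 / 1000
= 421.608 MJ

421.608 MJ


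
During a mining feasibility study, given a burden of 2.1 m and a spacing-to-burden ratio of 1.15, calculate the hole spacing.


2.415 m

Spacing = burden * ratio
= 2.1 * 1.15
= 2.415 m


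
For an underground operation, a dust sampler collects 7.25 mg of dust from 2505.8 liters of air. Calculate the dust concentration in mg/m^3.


Convert liters to m^3: 1 m^3 = 1000 L
Concentration = mass / volume * 1000
= 7.25 / 2505.8 * 1000
= 0.002893287573 * 1000
= 2.8933 mg/m^3

2.8933 mg/m^3


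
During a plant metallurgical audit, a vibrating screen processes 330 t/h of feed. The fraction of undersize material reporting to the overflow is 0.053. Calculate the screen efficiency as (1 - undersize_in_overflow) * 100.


Screen efficiency = (1 - fraction of undersize in overflow) * 100
= (1 - 0.053) * 100
= 0.947 * 100
= 94.7%

94.7%


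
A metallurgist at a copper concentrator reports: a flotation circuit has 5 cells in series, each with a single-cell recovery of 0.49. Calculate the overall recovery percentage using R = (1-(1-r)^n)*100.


Complement of single-cell recovery:
1 - r = 1 - 0.49 = 0.51
Raise to power n:
(1 - r)^5 = 0.51^5 = 0.0345025251
Overall recovery:
R = (1 - 0.0345025251) * 100
= 96.5497%

96.5497%


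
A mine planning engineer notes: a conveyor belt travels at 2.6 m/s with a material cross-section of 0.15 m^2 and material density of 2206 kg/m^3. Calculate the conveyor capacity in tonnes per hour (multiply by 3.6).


Volumetric flow = speed * area
= 2.6 * 0.15 = 0.39 m^3/s
Mass flow = volumetric * density
= 0.39 * 2206 = 860.34 kg/s
Convert to t/h: multiply by 3.6
Capacity = 860.34 * 3.6
= 3097.224 t/h

3097.224 t/h


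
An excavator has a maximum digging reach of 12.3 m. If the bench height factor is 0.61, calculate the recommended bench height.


Bench height = reach * factor
= 12.3 * 0.61
= 7.503 m

7.503 m


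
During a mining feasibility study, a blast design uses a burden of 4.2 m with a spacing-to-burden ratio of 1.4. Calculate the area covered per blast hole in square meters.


First, find the spacing:
Spacing = burden * ratio = 4.2 * 1.4
= 5.88 m
Then, calculate the area:
Area = burden * spacing = 4.2 * 5.88
= 24.696 m^2

24.696 m^2


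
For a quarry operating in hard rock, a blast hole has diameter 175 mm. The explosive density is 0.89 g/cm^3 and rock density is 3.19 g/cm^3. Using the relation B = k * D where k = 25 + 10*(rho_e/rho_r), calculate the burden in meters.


4.8632 m

First, compute k:
rho_e / rho_r = 0.89 / 3.19 = 0.2789968652
k = 25 + 10 * 0.2789968652 = 27.78996865
Then, compute burden:
B = k * D / 1000 = 27.78996865 * 175 / 1000
= 4863.244514 / 1000
= 4.8632 m


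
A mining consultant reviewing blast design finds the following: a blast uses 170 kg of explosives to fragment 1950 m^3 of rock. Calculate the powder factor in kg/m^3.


0.0872 kg/m^3

Powder factor = explosive mass / rock volume
= 170 / 1950
= 0.0872 kg/m^3


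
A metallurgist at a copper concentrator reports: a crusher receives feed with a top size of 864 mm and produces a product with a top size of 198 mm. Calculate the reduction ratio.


4.3636

Reduction ratio = feed size / product size
= 864 / 198
= 4.3636


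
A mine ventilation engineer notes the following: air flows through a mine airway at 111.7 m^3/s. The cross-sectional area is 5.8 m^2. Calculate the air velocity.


19.2586 m/s

Velocity = flow rate / cross-sectional area
= 111.7 / 5.8
= 19.2586 m/s


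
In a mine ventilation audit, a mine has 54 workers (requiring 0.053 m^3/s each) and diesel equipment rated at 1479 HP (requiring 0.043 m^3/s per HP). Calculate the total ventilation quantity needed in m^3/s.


66.459 m^3/s

Airflow for workers:
Q_people = 54 * 0.053 = 2.862 m^3/s
Airflow for diesel equipment:
Q_diesel = 1479 * 0.043 = 63.597 m^3/s
Total ventilation:
Q_total = 2.862 + 63.597
= 66.459 m^3/s


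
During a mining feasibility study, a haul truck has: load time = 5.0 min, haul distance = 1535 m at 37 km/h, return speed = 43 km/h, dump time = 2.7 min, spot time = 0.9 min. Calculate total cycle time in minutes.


13.231 min

Convert haul speed to m/min: 37 * 1000/60 = 616.6666667 m/min
Haul time = 1535 / 616.6666667 = 2.489189189 min
Convert return speed to m/min: 43 * 1000/60 = 716.6666667 m/min
Return time = 1535 / 716.6666667 = 2.141860465 min
Total cycle time:
= 5.0 + 2.489189189 + 2.7 + 2.141860465 + 0.9
= 13.231 min


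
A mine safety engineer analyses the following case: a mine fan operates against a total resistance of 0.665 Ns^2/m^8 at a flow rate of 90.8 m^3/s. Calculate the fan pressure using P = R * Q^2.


Compute Q^2:
Q^2 = 90.8^2 = 8244.64
Compute pressure:
P = R * Q^2 = 0.665 * 8244.64
= 5482.6856 Pa

5482.6856 Pa


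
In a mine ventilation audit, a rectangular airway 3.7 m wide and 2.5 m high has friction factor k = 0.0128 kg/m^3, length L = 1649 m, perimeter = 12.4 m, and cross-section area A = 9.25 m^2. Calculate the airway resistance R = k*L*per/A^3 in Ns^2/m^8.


Compute the numerator:
k * L * per = 0.0128 * 1649 * 12.4
= 261.72928
Compute the denominator:
A^3 = 9.25^3 = 791.453125
Resistance:
R = 261.72928 / 791.453125
= 0.3307 Ns^2/m^8

0.3307 Ns^2/m^8


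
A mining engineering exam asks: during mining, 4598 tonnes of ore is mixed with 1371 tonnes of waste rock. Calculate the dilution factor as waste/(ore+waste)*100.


22.9687%

Total material = ore + waste
= 4598 + 1371 = 5969 tonnes
Dilution = waste / total * 100
= 1371 / 5969 * 100
= 0.2296867147 * 100
= 22.9687%


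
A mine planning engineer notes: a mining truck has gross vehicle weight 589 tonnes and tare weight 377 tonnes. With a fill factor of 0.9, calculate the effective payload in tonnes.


Maximum payload = gross - tare
= 589 - 377 = 212 tonnes
Effective payload = max payload * fill factor
= 212 * 0.9
= 190.8 tonnes

190.8 tonnes


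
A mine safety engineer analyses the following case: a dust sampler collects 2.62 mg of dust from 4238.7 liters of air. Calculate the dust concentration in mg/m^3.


Convert liters to m^3: 1 m^3 = 1000 L
Concentration = mass / volume * 1000
= 2.62 / 4238.7 * 1000
= 0.0006181140444 * 1000
= 0.6181 mg/m^3

0.6181 mg/m^3


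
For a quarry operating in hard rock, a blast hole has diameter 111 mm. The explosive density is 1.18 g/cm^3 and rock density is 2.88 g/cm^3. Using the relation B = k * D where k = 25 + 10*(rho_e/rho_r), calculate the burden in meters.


First, compute k:
rho_e / rho_r = 1.18 / 2.88 = 0.4097222222
k = 25 + 10 * 0.4097222222 = 29.09722222
Then, compute burden:
B = k * D / 1000 = 29.09722222 * 111 / 1000
= 3229.791667 / 1000
= 3.2298 m

3.2298 m


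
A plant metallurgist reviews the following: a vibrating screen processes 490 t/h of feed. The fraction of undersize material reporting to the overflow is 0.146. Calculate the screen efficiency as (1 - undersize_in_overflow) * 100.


85.4%

Screen efficiency = (1 - fraction of undersize in overflow) * 100
= (1 - 0.146) * 100
= 0.854 * 100
= 85.4%


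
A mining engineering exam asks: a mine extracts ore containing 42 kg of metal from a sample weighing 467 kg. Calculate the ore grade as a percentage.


Ore grade = (metal mass / ore mass) * 100
= (42 / 467) * 100
= 0.08993576017 * 100
= 8.9936%

8.9936%


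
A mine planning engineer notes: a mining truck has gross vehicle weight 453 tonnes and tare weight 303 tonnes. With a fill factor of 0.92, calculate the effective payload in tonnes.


138.0 tonnes

Maximum payload = gross - tare
= 453 - 303 = 150 tonnes
Effective payload = max payload * fill factor
= 150 * 0.92
= 138.0 tonnes


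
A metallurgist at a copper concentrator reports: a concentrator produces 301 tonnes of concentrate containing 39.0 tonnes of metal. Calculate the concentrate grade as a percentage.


12.9568%

Grade = (metal in concentrate / concentrate mass) * 100
= (39.0 / 301) * 100
= 0.1295681063 * 100
= 12.9568%


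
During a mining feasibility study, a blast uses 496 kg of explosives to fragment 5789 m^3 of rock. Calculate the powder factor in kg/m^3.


Powder factor = explosive mass / rock volume
= 496 / 5789
= 0.0857 kg/m^3

0.0857 kg/m^3


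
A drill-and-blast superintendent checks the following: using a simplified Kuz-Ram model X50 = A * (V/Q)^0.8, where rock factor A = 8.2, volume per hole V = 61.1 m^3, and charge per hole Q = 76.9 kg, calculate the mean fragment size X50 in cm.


Compute V/Q:
V/Q = 61.1 / 76.9 = 0.7945383615
Raise to the power 0.8:
(V/Q)^0.8 = 0.7945383615^0.8 = 0.8319397903
Multiply by A:
X50 = 8.2 * 0.8319397903
= 6.8219 cm

6.8219 cm


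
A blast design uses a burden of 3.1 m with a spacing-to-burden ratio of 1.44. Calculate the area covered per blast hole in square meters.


13.8384 m^2

First, find the spacing:
Spacing = burden * ratio = 3.1 * 1.44
= 4.464 m
Then, calculate the area:
Area = burden * spacing = 3.1 * 4.464
= 13.8384 m^2


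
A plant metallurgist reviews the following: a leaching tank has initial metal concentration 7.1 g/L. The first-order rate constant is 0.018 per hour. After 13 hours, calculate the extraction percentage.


20.8638%

Compute the exponent:
-k * t = -0.018 * 13 = -0.234
Remaining concentration:
C = 7.1 * exp(-0.234)
= 7.1 * 0.7913618159
= 5.618668893 g/L
Extracted = 7.1 - 5.618668893 = 1.481331107 g/L
Extraction % = 1.481331107 / 7.1 * 100
= 20.8638%


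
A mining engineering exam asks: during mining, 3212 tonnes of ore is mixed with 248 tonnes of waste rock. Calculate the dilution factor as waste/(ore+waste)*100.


7.1676%

Total material = ore + waste
= 3212 + 248 = 3460 tonnes
Dilution = waste / total * 100
= 248 / 3460 * 100
= 0.07167630058 * 100
= 7.1676%


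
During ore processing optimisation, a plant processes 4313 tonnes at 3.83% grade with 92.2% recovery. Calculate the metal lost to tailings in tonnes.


Total metal in feed:
= 4313 * 3.83 / 100 = 165.1879 tonnes
Metal recovered:
= 165.1879 * 92.2 / 100 = 152.3032438 tonnes
Metal lost to tailings:
= 165.1879 - 152.3032438
= 12.8847 tonnes

12.8847 tonnes


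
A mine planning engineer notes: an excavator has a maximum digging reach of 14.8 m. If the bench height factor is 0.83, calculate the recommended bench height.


12.284 m

Bench height = reach * factor
= 14.8 * 0.83
= 12.284 m


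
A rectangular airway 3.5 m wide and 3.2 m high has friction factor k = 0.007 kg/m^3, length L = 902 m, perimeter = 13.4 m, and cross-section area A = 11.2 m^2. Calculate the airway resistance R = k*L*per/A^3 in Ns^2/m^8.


Compute the numerator:
k * L * per = 0.007 * 902 * 13.4
= 84.6076
Compute the denominator:
A^3 = 11.2^3 = 1404.928
Resistance:
R = 84.6076 / 1404.928
= 0.0602 Ns^2/m^8

0.0602 Ns^2/m^8


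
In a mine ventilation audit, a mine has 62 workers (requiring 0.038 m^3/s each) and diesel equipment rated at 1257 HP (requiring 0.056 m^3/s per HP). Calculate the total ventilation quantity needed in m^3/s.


72.748 m^3/s

Airflow for workers:
Q_people = 62 * 0.038 = 2.356 m^3/s
Airflow for diesel equipment:
Q_diesel = 1257 * 0.056 = 70.392 m^3/s
Total ventilation:
Q_total = 2.356 + 70.392
= 72.748 m^3/s


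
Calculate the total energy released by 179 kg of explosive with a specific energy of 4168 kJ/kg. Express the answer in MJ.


746.072 MJ

Energy = mass * specific_energy / 1000
= 179 * 4168 / 1000
= 746072 / 1000
= 746.072 MJ


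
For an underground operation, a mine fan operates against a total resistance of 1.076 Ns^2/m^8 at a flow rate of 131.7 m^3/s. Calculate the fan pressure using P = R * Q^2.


Compute Q^2:
Q^2 = 131.7^2 = 17344.89
Compute pressure:
P = R * Q^2 = 1.076 * 17344.89
= 18663.1016 Pa

18663.1016 Pa


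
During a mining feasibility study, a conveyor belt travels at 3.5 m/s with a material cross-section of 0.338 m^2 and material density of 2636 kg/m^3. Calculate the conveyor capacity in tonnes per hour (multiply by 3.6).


Volumetric flow = speed * area
= 3.5 * 0.338 = 1.183 m^3/s
Mass flow = volumetric * density
= 1.183 * 2636 = 3118.388 kg/s
Convert to t/h: multiply by 3.6
Capacity = 3118.388 * 3.6
= 11226.1968 t/h

11226.1968 t/h


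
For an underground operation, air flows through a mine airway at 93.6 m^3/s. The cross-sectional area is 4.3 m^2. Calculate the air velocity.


21.7674 m/s

Velocity = flow rate / cross-sectional area
= 93.6 / 4.3
= 21.7674 m/s


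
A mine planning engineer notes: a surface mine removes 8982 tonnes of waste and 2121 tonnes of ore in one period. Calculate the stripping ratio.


Stripping ratio = waste tonnage / ore tonnage
= 8982 / 2121
= 4.2348

4.2348


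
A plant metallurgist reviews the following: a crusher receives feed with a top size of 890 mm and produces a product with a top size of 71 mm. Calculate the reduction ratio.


Reduction ratio = feed size / product size
= 890 / 71
= 12.5352

12.5352


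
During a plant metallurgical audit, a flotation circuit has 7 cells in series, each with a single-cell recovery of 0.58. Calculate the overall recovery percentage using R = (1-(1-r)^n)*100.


Complement of single-cell recovery:
1 - r = 1 - 0.58 = 0.42
Raise to power n:
(1 - r)^7 = 0.42^7 = 0.002305393332
Overall recovery:
R = (1 - 0.002305393332) * 100
= 99.7695%

99.7695%


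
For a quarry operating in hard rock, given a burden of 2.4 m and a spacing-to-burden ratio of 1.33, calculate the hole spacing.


Spacing = burden * ratio
= 2.4 * 1.33
= 3.192 m

3.192 m


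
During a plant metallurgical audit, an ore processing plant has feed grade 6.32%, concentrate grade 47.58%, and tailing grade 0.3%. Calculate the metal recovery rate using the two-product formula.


Using the two-product formula:
R = 100 * c * (f - t) / (f * (c - t))
Numerator = 100 * 47.58 * (6.32 - 0.3)
= 100 * 47.58 * 6.02
= 28643.16
Denominator = 6.32 * (47.58 - 0.3)
= 6.32 * 47.28
= 298.8096
R = 28643.16 / 298.8096
= 95.8576%

95.8576%


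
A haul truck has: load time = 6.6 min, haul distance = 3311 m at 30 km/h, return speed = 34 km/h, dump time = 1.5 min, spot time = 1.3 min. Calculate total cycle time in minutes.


21.8649 min

Convert haul speed to m/min: 30 * 1000/60 = 500 m/min
Haul time = 3311 / 500 = 6.622 min
Convert return speed to m/min: 34 * 1000/60 = 566.6666667 m/min
Return time = 3311 / 566.6666667 = 5.842941176 min
Total cycle time:
= 6.6 + 6.622 + 1.5 + 5.842941176 + 1.3
= 21.8649 min


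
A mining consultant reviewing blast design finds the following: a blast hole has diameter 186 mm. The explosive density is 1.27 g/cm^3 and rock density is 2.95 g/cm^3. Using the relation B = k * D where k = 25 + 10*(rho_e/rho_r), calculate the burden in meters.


5.4507 m

First, compute k:
rho_e / rho_r = 1.27 / 2.95 = 0.4305084746
k = 25 + 10 * 0.4305084746 = 29.30508475
Then, compute burden:
B = k * D / 1000 = 29.30508475 * 186 / 1000
= 5450.745763 / 1000
= 5.4507 m


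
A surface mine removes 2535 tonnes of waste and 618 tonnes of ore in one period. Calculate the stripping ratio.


4.1019

Stripping ratio = waste tonnage / ore tonnage
= 2535 / 618
= 4.1019


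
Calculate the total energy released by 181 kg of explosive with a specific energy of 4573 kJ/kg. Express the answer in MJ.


Energy = mass * specific_energy / 1000
= 181 * 4573 / 1000
= 827713 / 1000
= 827.713 MJ

827.713 MJ


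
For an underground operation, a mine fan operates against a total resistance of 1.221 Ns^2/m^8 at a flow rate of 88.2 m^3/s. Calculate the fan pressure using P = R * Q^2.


9498.452 Pa

Compute Q^2:
Q^2 = 88.2^2 = 7779.24
Compute pressure:
P = R * Q^2 = 1.221 * 7779.24
= 9498.452 Pa


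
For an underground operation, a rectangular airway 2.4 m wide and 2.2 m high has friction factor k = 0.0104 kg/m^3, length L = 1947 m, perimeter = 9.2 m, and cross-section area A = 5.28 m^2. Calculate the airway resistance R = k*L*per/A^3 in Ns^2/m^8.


1.2656 Ns^2/m^8

Compute the numerator:
k * L * per = 0.0104 * 1947 * 9.2
= 186.28896
Compute the denominator:
A^3 = 5.28^3 = 147.197952
Resistance:
R = 186.28896 / 147.197952
= 1.2656 Ns^2/m^8


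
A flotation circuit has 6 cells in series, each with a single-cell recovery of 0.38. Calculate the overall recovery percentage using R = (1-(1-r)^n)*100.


Complement of single-cell recovery:
1 - r = 1 - 0.38 = 0.62
Raise to power n:
(1 - r)^6 = 0.62^6 = 0.05680023558
Overall recovery:
R = (1 - 0.05680023558) * 100
= 94.32%

94.32%


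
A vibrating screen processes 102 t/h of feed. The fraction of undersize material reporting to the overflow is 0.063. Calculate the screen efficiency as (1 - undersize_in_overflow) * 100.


Screen efficiency = (1 - fraction of undersize in overflow) * 100
= (1 - 0.063) * 100
= 0.937 * 100
= 93.7%

93.7%


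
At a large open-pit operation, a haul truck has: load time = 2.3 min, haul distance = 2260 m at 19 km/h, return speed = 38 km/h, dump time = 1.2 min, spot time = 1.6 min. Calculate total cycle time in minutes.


15.8053 min

Convert haul speed to m/min: 19 * 1000/60 = 316.6666667 m/min
Haul time = 2260 / 316.6666667 = 7.136842105 min
Convert return speed to m/min: 38 * 1000/60 = 633.3333333 m/min
Return time = 2260 / 633.3333333 = 3.568421053 min
Total cycle time:
= 2.3 + 7.136842105 + 1.2 + 3.568421053 + 1.6
= 15.8053 min


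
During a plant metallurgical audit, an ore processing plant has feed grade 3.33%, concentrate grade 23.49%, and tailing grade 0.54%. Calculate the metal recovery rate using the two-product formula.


85.7552%

Using the two-product formula:
R = 100 * c * (f - t) / (f * (c - t))
Numerator = 100 * 23.49 * (3.33 - 0.54)
= 100 * 23.49 * 2.79
= 6553.71
Denominator = 3.33 * (23.49 - 0.54)
= 3.33 * 22.95
= 76.4235
R = 6553.71 / 76.4235
= 85.7552%
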